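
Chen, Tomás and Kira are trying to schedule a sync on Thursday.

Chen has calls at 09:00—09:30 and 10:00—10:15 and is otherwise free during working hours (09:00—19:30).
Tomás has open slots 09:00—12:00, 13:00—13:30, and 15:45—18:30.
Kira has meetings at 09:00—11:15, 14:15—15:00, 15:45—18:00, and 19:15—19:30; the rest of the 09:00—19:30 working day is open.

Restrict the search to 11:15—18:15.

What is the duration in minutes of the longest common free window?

45 minutes

Chen free within 09:00–19:30: 09:30–10:00, 10:15–19:30.
Kira free within 09:00–19:30: 11:15–14:15, 15:00–15:45, 18:00–19:15.
Chen ∩ Tomás: 09:30–10:00, 10:15–12:00, 13:00–13:30, 15:45–18:30.
Chen ∩ Tomás ∩ Kira: 11:15–12:00, 13:00–13:30, 18:00–18:30.
Restricted to 11:15–18:15: 11:15–12:00, 13:00–13:30, 18:00–18:15.
Common window lengths: 45, 30, 15 min; longest is 45.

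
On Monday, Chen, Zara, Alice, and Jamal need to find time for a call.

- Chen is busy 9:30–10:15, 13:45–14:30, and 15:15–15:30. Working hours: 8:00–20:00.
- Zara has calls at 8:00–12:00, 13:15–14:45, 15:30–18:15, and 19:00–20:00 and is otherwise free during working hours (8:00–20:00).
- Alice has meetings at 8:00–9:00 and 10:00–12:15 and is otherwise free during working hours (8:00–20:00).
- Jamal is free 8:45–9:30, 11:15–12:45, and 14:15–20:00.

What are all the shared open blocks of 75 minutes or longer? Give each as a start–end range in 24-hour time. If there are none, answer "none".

Chen free within 08:00–20:00: 08:00–09:30, 10:15–13:45, 14:30–15:15, 15:30–20:00.
Zara free within 08:00–20:00: 12:00–13:15, 14:45–15:30, 18:15–19:00.
Alice free within 08:00–20:00: 09:00–10:00, 12:15–20:00.
Chen ∩ Zara: 12:00–13:15, 14:45–15:15, 18:15–19:00.
Chen ∩ Zara ∩ Alice: 12:15–13:15, 14:45–15:15, 18:15–19:00.
Chen ∩ Zara ∩ Alice ∩ Jamal: 12:15–12:45, 14:45–15:15, 18:15–19:00.
Windows ≥ 75 min: (none).

none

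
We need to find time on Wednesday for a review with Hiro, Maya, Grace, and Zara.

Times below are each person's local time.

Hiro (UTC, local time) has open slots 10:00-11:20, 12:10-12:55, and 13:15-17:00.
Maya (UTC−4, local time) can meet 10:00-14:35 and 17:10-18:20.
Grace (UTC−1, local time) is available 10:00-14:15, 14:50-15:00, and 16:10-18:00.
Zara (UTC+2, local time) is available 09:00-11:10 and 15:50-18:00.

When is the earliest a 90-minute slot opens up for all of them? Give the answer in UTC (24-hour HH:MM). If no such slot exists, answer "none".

none

Hiro → UTC: 10:00–11:20, 12:10–12:55, 13:15–17:00.
Maya → UTC: 14:00–18:35, 21:10–22:20.
Grace → UTC: 11:00–15:15, 15:50–16:00, 17:10–19:00.
Zara → UTC: 07:00–09:10, 13:50–16:00.
Hiro ∩ Maya: 14:00–17:00.
Hiro ∩ Maya ∩ Grace: 14:00–15:15, 15:50–16:00.
Hiro ∩ Maya ∩ Grace ∩ Zara: 14:00–15:15, 15:50–16:00.
Windows ≥ 90 min: (none).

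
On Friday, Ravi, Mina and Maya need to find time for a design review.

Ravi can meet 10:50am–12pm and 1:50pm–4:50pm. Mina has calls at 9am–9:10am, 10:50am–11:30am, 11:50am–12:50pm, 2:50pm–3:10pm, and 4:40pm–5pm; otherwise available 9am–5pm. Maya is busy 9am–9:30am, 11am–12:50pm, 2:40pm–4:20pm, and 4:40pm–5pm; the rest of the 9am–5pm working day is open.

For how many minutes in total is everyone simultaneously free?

70 minutes

Mina free within 09:00–17:00: 09:10–10:50, 11:30–11:50, 12:50–14:50, 15:10–16:40.
Maya free within 09:00–17:00: 09:30–11:00, 12:50–14:40, 16:20–16:40.
Ravi ∩ Mina: 11:30–11:50, 13:50–14:50, 15:10–16:40.
Ravi ∩ Mina ∩ Maya: 13:50–14:40, 16:20–16:40.
Total common minutes: 50 + 20 = 70.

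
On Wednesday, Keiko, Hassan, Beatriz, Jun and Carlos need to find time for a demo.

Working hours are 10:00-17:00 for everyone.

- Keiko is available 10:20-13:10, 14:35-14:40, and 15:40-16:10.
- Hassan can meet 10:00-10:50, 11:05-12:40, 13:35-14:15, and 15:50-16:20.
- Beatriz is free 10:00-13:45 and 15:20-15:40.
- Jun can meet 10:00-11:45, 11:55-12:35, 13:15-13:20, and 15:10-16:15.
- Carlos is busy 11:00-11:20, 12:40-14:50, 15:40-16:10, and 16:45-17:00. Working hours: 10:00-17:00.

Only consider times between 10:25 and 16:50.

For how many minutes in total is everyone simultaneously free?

Carlos free within 10:00–17:00: 10:00–11:00, 11:20–12:40, 14:50–15:40, 16:10–16:45.
Keiko ∩ Hassan: 10:20–10:50, 11:05–12:40, 15:50–16:10.
Keiko ∩ Hassan ∩ Beatriz: 10:20–10:50, 11:05–12:40.
Keiko ∩ Hassan ∩ Beatriz ∩ Jun: 10:20–10:50, 11:05–11:45, 11:55–12:35.
Keiko ∩ Hassan ∩ Beatriz ∩ Jun ∩ Carlos: 10:20–10:50, 11:20–11:45, 11:55–12:35.
Restricted to 10:25–16:50: 10:25–10:50, 11:20–11:45, 11:55–12:35.
Total common minutes: 25 + 25 + 40 = 90.

90 minutes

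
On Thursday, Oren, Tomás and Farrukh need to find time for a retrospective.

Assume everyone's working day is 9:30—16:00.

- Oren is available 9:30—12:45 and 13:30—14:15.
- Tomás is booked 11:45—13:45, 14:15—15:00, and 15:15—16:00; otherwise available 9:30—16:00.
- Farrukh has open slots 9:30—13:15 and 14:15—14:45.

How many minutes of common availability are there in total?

135 minutes

Tomás free within 09:30–16:00: 09:30–11:45, 13:45–14:15, 15:00–15:15.
Oren ∩ Tomás: 09:30–11:45, 13:45–14:15.
Oren ∩ Tomás ∩ Farrukh: 09:30–11:45.
Total common minutes: 135.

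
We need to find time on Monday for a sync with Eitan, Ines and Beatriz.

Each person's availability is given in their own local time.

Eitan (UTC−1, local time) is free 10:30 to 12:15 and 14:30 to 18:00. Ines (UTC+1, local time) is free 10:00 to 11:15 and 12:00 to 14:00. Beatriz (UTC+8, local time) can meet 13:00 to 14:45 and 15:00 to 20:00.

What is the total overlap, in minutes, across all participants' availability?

30 minutes

Eitan → UTC: 11:30–13:15, 15:30–19:00.
Ines → UTC: 09:00–10:15, 11:00–13:00.
Beatriz → UTC: 05:00–06:45, 07:00–12:00.
Eitan ∩ Ines: 11:30–13:00.
Eitan ∩ Ines ∩ Beatriz: 11:30–12:00.
Total common minutes: 30.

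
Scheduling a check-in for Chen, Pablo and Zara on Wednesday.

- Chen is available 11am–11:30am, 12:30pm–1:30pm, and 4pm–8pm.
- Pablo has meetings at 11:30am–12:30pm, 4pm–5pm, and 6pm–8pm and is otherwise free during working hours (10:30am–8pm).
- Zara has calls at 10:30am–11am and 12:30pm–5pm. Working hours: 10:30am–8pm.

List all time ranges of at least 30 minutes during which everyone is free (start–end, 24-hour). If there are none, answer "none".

11:00–11:30, 17:00–18:00

Pablo free within 10:30–20:00: 10:30–11:30, 12:30–16:00, 17:00–18:00.
Zara free within 10:30–20:00: 11:00–12:30, 17:00–20:00.
Chen ∩ Pablo: 11:00–11:30, 12:30–13:30, 17:00–18:00.
Chen ∩ Pablo ∩ Zara: 11:00–11:30, 17:00–18:00.
Windows ≥ 30 min: 11:00–11:30, 17:00–18:00.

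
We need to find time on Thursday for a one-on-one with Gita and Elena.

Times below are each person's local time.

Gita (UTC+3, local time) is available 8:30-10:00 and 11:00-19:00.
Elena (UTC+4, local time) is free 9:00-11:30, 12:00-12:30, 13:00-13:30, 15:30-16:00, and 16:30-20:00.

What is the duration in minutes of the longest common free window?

Gita → UTC: 05:30–07:00, 08:00–16:00.
Elena → UTC: 05:00–07:30, 08:00–08:30, 09:00–09:30, 11:30–12:00, 12:30–16:00.
Gita ∩ Elena: 05:30–07:00, 08:00–08:30, 09:00–09:30, 11:30–12:00, 12:30–16:00.
Common window lengths: 90, 30, 30, 30, 210 min; longest is 210.

210 minutes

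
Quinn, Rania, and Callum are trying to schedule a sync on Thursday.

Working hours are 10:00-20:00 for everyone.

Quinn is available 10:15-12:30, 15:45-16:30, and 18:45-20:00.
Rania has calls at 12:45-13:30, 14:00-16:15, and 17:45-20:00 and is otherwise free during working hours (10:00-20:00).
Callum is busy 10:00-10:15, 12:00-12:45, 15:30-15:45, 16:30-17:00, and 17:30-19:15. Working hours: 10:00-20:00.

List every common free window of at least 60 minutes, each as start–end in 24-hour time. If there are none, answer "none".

10:15–12:00

Rania free within 10:00–20:00: 10:00–12:45, 13:30–14:00, 16:15–17:45.
Callum free within 10:00–20:00: 10:15–12:00, 12:45–15:30, 15:45–16:30, 17:00–17:30, 19:15–20:00.
Quinn ∩ Rania: 10:15–12:30, 16:15–16:30.
Quinn ∩ Rania ∩ Callum: 10:15–12:00, 16:15–16:30.
Windows ≥ 60 min: 10:15–12:00.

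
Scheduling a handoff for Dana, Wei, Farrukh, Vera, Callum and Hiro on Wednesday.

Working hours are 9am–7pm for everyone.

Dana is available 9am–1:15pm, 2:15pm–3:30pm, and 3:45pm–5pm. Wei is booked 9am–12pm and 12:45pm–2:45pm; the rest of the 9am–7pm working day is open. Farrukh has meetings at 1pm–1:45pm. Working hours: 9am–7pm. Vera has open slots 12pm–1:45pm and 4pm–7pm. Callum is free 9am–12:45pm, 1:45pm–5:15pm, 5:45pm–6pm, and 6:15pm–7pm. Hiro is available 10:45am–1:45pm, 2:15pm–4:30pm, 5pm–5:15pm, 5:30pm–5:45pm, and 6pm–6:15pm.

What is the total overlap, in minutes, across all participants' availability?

Wei free within 09:00–19:00: 12:00–12:45, 14:45–19:00.
Farrukh free within 09:00–19:00: 09:00–13:00, 13:45–19:00.
Dana ∩ Wei: 12:00–12:45, 14:45–15:30, 15:45–17:00.
Dana ∩ Wei ∩ Farrukh: 12:00–12:45, 14:45–15:30, 15:45–17:00.
Dana ∩ Wei ∩ Farrukh ∩ Vera: 12:00–12:45, 16:00–17:00.
Dana ∩ Wei ∩ Farrukh ∩ Vera ∩ Callum: 12:00–12:45, 16:00–17:00.
Dana ∩ Wei ∩ Farrukh ∩ Vera ∩ Callum ∩ Hiro: 12:00–12:45, 16:00–16:30.
Total common minutes: 45 + 30 = 75.

75 minutes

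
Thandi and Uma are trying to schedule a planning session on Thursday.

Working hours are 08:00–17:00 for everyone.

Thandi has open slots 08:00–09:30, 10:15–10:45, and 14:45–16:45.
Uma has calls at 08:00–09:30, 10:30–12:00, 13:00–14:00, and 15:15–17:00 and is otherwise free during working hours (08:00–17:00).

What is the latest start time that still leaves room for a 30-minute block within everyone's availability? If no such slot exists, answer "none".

Uma free within 08:00–17:00: 09:30–10:30, 12:00–13:00, 14:00–15:15.
Thandi ∩ Uma: 10:15–10:30, 14:45–15:15.
Windows ≥ 30 min: 14:45–15:15.
Latest start in the last window 14:45–15:15 is 15:15 − 30 min = 14:45.

14:45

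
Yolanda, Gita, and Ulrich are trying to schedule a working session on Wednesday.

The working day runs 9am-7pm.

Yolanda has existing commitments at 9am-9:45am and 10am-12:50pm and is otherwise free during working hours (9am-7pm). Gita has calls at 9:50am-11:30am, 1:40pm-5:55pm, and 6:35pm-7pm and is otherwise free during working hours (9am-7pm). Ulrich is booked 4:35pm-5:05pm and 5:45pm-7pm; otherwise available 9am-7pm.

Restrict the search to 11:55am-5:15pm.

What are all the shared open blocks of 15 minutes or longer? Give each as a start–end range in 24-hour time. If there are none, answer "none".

Yolanda free within 09:00–19:00: 09:45–10:00, 12:50–19:00.
Gita free within 09:00–19:00: 09:00–09:50, 11:30–13:40, 17:55–18:35.
Ulrich free within 09:00–19:00: 09:00–16:35, 17:05–17:45.
Yolanda ∩ Gita: 09:45–09:50, 12:50–13:40, 17:55–18:35.
Yolanda ∩ Gita ∩ Ulrich: 09:45–09:50, 12:50–13:40.
Restricted to 11:55–17:15: 12:50–13:40.
Windows ≥ 15 min: 12:50–13:40.

12:50–13:40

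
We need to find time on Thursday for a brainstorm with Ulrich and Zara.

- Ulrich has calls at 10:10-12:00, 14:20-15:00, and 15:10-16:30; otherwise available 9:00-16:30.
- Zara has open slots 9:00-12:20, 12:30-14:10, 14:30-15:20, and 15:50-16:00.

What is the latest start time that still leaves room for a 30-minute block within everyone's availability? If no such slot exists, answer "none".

13:40

Ulrich free within 09:00–16:30: 09:00–10:10, 12:00–14:20, 15:00–15:10.
Ulrich ∩ Zara: 09:00–10:10, 12:00–12:20, 12:30–14:10, 15:00–15:10.
Windows ≥ 30 min: 09:00–10:10, 12:30–14:10.
Latest start in the last window 12:30–14:10 is 14:10 − 30 min = 13:40.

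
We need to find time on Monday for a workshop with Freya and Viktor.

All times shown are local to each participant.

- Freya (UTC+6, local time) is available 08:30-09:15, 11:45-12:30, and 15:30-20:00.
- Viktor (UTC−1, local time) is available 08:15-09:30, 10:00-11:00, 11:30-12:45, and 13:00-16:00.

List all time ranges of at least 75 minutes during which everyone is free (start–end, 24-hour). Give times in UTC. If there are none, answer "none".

12:30–13:45

Freya → UTC: 02:30–03:15, 05:45–06:30, 09:30–14:00.
Viktor → UTC: 09:15–10:30, 11:00–12:00, 12:30–13:45, 14:00–17:00.
Freya ∩ Viktor: 09:30–10:30, 11:00–12:00, 12:30–13:45.
Windows ≥ 75 min: 12:30–13:45.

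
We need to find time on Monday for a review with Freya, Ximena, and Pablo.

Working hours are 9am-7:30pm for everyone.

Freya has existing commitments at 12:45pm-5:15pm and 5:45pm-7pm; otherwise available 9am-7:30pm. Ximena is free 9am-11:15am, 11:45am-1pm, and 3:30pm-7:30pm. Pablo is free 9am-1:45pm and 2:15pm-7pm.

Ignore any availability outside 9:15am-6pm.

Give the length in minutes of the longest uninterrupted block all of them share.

120 minutes

Freya free within 09:00–19:30: 09:00–12:45, 17:15–17:45, 19:00–19:30.
Freya ∩ Ximena: 09:00–11:15, 11:45–12:45, 17:15–17:45, 19:00–19:30.
Freya ∩ Ximena ∩ Pablo: 09:00–11:15, 11:45–12:45, 17:15–17:45.
Restricted to 09:15–18:00: 09:15–11:15, 11:45–12:45, 17:15–17:45.
Common window lengths: 120, 60, 30 min; longest is 120.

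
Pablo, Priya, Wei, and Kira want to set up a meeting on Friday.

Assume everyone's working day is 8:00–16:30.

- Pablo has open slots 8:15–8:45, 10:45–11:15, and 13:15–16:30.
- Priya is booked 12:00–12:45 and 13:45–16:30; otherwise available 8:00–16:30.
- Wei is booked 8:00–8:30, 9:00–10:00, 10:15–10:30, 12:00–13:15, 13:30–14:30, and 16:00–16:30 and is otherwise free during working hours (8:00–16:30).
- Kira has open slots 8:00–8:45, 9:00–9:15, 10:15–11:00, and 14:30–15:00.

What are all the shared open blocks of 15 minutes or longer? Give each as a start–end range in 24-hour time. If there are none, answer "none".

Priya free within 08:00–16:30: 08:00–12:00, 12:45–13:45.
Wei free within 08:00–16:30: 08:30–09:00, 10:00–10:15, 10:30–12:00, 13:15–13:30, 14:30–16:00.
Pablo ∩ Priya: 08:15–08:45, 10:45–11:15, 13:15–13:45.
Pablo ∩ Priya ∩ Wei: 08:30–08:45, 10:45–11:15, 13:15–13:30.
Pablo ∩ Priya ∩ Wei ∩ Kira: 08:30–08:45, 10:45–11:00.
Windows ≥ 15 min: 08:30–08:45, 10:45–11:00.

08:30–08:45, 10:45–11:00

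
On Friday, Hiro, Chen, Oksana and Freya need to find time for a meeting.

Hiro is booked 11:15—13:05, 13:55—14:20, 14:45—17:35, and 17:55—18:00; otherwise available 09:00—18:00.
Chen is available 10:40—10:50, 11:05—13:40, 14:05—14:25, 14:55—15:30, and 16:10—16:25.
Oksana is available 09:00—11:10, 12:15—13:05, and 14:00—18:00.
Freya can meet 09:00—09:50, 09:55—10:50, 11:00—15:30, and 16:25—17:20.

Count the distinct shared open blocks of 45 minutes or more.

0

Hiro free within 09:00–18:00: 09:00–11:15, 13:05–13:55, 14:20–14:45, 17:35–17:55.
Hiro ∩ Chen: 10:40–10:50, 11:05–11:15, 13:05–13:40, 14:20–14:25.
Hiro ∩ Chen ∩ Oksana: 10:40–10:50, 11:05–11:10, 14:20–14:25.
Hiro ∩ Chen ∩ Oksana ∩ Freya: 10:40–10:50, 11:05–11:10, 14:20–14:25.
Windows ≥ 45 min: (none).
That's 0 windows.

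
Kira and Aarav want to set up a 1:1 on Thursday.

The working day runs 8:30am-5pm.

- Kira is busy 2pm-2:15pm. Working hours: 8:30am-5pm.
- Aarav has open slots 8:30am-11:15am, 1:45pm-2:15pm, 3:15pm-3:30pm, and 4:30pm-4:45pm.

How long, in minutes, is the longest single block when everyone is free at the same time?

165 minutes

Kira free within 08:30–17:00: 08:30–14:00, 14:15–17:00.
Kira ∩ Aarav: 08:30–11:15, 13:45–14:00, 15:15–15:30, 16:30–16:45.
Common window lengths: 165, 15, 15, 15 min; longest is 165.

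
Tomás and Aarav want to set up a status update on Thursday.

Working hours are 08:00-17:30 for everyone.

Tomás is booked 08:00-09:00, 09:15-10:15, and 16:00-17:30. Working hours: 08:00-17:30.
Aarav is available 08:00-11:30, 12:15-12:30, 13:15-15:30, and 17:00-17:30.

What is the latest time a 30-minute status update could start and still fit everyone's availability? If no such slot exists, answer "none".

Tomás free within 08:00–17:30: 09:00–09:15, 10:15–16:00.
Tomás ∩ Aarav: 09:00–09:15, 10:15–11:30, 12:15–12:30, 13:15–15:30.
Windows ≥ 30 min: 10:15–11:30, 13:15–15:30.
Latest start in the last window 13:15–15:30 is 15:30 − 30 min = 15:00.

15:00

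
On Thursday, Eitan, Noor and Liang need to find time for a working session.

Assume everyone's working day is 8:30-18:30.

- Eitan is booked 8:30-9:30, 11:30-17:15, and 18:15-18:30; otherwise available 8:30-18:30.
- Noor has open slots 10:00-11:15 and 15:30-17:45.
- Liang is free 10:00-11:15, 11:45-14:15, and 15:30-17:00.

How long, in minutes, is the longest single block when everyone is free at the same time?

75 minutes

Eitan free within 08:30–18:30: 09:30–11:30, 17:15–18:15.
Eitan ∩ Noor: 10:00–11:15, 17:15–17:45.
Eitan ∩ Noor ∩ Liang: 10:00–11:15.
Single common window of 75 minutes.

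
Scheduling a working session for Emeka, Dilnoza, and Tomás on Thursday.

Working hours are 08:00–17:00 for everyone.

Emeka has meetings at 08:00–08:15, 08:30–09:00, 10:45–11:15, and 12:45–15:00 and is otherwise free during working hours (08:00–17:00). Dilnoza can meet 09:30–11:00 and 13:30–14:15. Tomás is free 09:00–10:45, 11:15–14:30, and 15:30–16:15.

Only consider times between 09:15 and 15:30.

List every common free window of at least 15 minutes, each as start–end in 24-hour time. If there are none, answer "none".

Emeka free within 08:00–17:00: 08:15–08:30, 09:00–10:45, 11:15–12:45, 15:00–17:00.
Emeka ∩ Dilnoza: 09:30–10:45.
Emeka ∩ Dilnoza ∩ Tomás: 09:30–10:45.
Restricted to 09:15–15:30: 09:30–10:45.
Windows ≥ 15 min: 09:30–10:45.

09:30–10:45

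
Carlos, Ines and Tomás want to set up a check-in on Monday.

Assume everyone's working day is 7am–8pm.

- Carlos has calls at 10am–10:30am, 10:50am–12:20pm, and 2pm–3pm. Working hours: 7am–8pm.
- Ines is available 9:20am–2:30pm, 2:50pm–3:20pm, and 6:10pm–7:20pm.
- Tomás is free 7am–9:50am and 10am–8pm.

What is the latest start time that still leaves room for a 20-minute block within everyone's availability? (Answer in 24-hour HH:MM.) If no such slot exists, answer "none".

19:00

Carlos free within 07:00–20:00: 07:00–10:00, 10:30–10:50, 12:20–14:00, 15:00–20:00.
Carlos ∩ Ines: 09:20–10:00, 10:30–10:50, 12:20–14:00, 15:00–15:20, 18:10–19:20.
Carlos ∩ Ines ∩ Tomás: 09:20–09:50, 10:30–10:50, 12:20–14:00, 15:00–15:20, 18:10–19:20.
Windows ≥ 20 min: 09:20–09:50, 10:30–10:50, 12:20–14:00, 15:00–15:20, 18:10–19:20.
Latest start in the last window 18:10–19:20 is 19:20 − 20 min = 19:00.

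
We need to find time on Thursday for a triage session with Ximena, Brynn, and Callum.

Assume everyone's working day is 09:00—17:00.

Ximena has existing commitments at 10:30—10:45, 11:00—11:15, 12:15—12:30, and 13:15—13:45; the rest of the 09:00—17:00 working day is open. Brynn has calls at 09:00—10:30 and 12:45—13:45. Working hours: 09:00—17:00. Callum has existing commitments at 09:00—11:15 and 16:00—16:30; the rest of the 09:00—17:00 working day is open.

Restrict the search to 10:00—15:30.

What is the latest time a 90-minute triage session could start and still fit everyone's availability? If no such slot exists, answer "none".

Ximena free within 09:00–17:00: 09:00–10:30, 10:45–11:00, 11:15–12:15, 12:30–13:15, 13:45–17:00.
Brynn free within 09:00–17:00: 10:30–12:45, 13:45–17:00.
Callum free within 09:00–17:00: 11:15–16:00, 16:30–17:00.
Ximena ∩ Brynn: 10:45–11:00, 11:15–12:15, 12:30–12:45, 13:45–17:00.
Ximena ∩ Brynn ∩ Callum: 11:15–12:15, 12:30–12:45, 13:45–16:00, 16:30–17:00.
Restricted to 10:00–15:30: 11:15–12:15, 12:30–12:45, 13:45–15:30.
Windows ≥ 90 min: 13:45–15:30.
Latest start in the last window 13:45–15:30 is 15:30 − 90 min = 14:00.

14:00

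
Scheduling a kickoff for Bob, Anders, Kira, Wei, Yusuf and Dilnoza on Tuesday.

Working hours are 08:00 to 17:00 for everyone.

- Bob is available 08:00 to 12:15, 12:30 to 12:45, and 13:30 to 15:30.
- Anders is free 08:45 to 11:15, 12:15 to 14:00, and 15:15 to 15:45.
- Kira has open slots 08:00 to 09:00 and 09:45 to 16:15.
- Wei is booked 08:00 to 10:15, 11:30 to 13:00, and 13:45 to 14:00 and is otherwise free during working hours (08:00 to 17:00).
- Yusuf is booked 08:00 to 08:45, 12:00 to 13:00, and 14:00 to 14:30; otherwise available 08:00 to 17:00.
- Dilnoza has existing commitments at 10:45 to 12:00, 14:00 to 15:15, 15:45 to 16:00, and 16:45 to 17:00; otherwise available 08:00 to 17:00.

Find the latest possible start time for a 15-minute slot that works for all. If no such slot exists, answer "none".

Wei free within 08:00–17:00: 10:15–11:30, 13:00–13:45, 14:00–17:00.
Yusuf free within 08:00–17:00: 08:45–12:00, 13:00–14:00, 14:30–17:00.
Dilnoza free within 08:00–17:00: 08:00–10:45, 12:00–14:00, 15:15–15:45, 16:00–16:45.
Bob ∩ Anders: 08:45–11:15, 12:30–12:45, 13:30–14:00, 15:15–15:30.
Bob ∩ Anders ∩ Kira: 08:45–09:00, 09:45–11:15, 12:30–12:45, 13:30–14:00, 15:15–15:30.
Bob ∩ Anders ∩ Kira ∩ Wei: 10:15–11:15, 13:30–13:45, 15:15–15:30.
Bob ∩ Anders ∩ Kira ∩ Wei ∩ Yusuf: 10:15–11:15, 13:30–13:45, 15:15–15:30.
Bob ∩ Anders ∩ Kira ∩ Wei ∩ Yusuf ∩ Dilnoza: 10:15–10:45, 13:30–13:45, 15:15–15:30.
Windows ≥ 15 min: 10:15–10:45, 13:30–13:45, 15:15–15:30.
Latest start in the last window 15:15–15:30 is 15:30 − 15 min = 15:15.

15:15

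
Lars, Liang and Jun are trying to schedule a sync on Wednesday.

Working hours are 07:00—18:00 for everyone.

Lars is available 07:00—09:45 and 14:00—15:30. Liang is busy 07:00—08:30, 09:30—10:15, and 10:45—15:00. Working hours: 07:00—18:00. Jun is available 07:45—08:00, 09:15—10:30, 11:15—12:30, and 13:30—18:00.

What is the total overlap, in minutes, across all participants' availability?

45 minutes

Liang free within 07:00–18:00: 08:30–09:30, 10:15–10:45, 15:00–18:00.
Lars ∩ Liang: 08:30–09:30, 15:00–15:30.
Lars ∩ Liang ∩ Jun: 09:15–09:30, 15:00–15:30.
Total common minutes: 15 + 30 = 45.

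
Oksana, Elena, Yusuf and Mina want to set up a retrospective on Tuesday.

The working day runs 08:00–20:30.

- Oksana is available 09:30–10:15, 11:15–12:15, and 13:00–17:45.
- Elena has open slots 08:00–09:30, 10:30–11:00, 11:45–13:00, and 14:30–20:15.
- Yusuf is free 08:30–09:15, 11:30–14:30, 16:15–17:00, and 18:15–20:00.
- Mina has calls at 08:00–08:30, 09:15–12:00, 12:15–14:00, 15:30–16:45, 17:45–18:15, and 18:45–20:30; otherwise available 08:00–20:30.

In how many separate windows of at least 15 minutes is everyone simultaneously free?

2

Mina free within 08:00–20:30: 08:30–09:15, 12:00–12:15, 14:00–15:30, 16:45–17:45, 18:15–18:45.
Oksana ∩ Elena: 11:45–12:15, 14:30–17:45.
Oksana ∩ Elena ∩ Yusuf: 11:45–12:15, 16:15–17:00.
Oksana ∩ Elena ∩ Yusuf ∩ Mina: 12:00–12:15, 16:45–17:00.
Windows ≥ 15 min: 12:00–12:15, 16:45–17:00.
That's 2 windows.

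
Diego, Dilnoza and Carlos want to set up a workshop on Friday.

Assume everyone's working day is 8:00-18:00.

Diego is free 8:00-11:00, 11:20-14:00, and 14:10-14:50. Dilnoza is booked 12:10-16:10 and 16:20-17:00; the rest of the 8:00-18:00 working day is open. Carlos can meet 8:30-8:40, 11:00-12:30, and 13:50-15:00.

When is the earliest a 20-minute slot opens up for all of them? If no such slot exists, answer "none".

11:20

Dilnoza free within 08:00–18:00: 08:00–12:10, 16:10–16:20, 17:00–18:00.
Diego ∩ Dilnoza: 08:00–11:00, 11:20–12:10.
Diego ∩ Dilnoza ∩ Carlos: 08:30–08:40, 11:20–12:10.
Windows ≥ 20 min: 11:20–12:10.
Earliest such window starts at 11:20.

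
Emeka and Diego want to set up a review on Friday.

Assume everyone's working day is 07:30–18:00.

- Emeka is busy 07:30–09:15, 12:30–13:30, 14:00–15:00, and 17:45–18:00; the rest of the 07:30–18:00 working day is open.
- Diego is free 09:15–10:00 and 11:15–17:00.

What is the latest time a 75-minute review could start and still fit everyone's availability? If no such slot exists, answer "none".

15:45

Emeka free within 07:30–18:00: 09:15–12:30, 13:30–14:00, 15:00–17:45.
Emeka ∩ Diego: 09:15–10:00, 11:15–12:30, 13:30–14:00, 15:00–17:00.
Windows ≥ 75 min: 11:15–12:30, 15:00–17:00.
Latest start in the last window 15:00–17:00 is 17:00 − 75 min = 15:45.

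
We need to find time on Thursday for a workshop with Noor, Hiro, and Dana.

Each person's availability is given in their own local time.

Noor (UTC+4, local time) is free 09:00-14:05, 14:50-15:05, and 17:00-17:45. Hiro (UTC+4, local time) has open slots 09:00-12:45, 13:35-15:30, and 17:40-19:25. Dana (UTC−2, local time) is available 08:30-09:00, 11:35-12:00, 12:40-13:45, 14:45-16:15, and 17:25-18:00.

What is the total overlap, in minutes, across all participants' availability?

15 minutes

Noor → UTC: 05:00–10:05, 10:50–11:05, 13:00–13:45.
Hiro → UTC: 05:00–08:45, 09:35–11:30, 13:40–15:25.
Dana → UTC: 10:30–11:00, 13:35–14:00, 14:40–15:45, 16:45–18:15, 19:25–20:00.
Noor ∩ Hiro: 05:00–08:45, 09:35–10:05, 10:50–11:05, 13:40–13:45.
Noor ∩ Hiro ∩ Dana: 10:50–11:00, 13:40–13:45.
Total common minutes: 10 + 5 = 15.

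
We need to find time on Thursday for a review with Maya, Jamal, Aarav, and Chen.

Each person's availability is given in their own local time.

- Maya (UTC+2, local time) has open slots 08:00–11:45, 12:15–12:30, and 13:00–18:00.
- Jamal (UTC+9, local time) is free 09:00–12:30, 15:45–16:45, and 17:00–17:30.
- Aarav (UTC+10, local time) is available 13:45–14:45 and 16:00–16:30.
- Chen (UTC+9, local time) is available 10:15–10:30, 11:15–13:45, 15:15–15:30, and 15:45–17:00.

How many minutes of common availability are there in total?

Maya → UTC: 06:00–09:45, 10:15–10:30, 11:00–16:00.
Jamal → UTC: 00:00–03:30, 06:45–07:45, 08:00–08:30.
Aarav → UTC: 03:45–04:45, 06:00–06:30.
Chen → UTC: 01:15–01:30, 02:15–04:45, 06:15–06:30, 06:45–08:00.
Maya ∩ Jamal: 06:45–07:45, 08:00–08:30.
Maya ∩ Jamal ∩ Aarav: (none).
Maya ∩ Jamal ∩ Aarav ∩ Chen: (none).
Total common minutes: 0.

0 minutes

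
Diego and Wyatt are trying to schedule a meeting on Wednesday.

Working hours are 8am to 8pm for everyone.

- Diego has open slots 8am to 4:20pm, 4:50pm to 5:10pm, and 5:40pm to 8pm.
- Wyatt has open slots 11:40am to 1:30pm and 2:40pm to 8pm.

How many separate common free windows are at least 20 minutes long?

4

Diego ∩ Wyatt: 11:40–13:30, 14:40–16:20, 16:50–17:10, 17:40–20:00.
Windows ≥ 20 min: 11:40–13:30, 14:40–16:20, 16:50–17:10, 17:40–20:00.
That's 4 windows.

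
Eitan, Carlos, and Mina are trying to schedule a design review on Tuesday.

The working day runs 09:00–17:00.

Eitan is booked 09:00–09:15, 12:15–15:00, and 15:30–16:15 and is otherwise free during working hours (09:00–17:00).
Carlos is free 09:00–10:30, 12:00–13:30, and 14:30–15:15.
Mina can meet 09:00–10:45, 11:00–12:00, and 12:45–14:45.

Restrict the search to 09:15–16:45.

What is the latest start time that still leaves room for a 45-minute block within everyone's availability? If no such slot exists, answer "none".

09:45

Eitan free within 09:00–17:00: 09:15–12:15, 15:00–15:30, 16:15–17:00.
Eitan ∩ Carlos: 09:15–10:30, 12:00–12:15, 15:00–15:15.
Eitan ∩ Carlos ∩ Mina: 09:15–10:30.
Restricted to 09:15–16:45: 09:15–10:30.
Windows ≥ 45 min: 09:15–10:30.
Latest start in the last window 09:15–10:30 is 10:30 − 45 min = 09:45.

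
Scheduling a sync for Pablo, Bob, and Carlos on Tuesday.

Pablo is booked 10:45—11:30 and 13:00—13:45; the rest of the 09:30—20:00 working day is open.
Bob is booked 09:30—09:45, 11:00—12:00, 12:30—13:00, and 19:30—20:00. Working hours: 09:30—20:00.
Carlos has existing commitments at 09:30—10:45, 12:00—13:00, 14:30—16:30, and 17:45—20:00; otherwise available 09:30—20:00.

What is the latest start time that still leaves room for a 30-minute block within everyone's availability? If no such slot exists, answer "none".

17:15

Pablo free within 09:30–20:00: 09:30–10:45, 11:30–13:00, 13:45–20:00.
Bob free within 09:30–20:00: 09:45–11:00, 12:00–12:30, 13:00–19:30.
Carlos free within 09:30–20:00: 10:45–12:00, 13:00–14:30, 16:30–17:45.
Pablo ∩ Bob: 09:45–10:45, 12:00–12:30, 13:45–19:30.
Pablo ∩ Bob ∩ Carlos: 13:45–14:30, 16:30–17:45.
Windows ≥ 30 min: 13:45–14:30, 16:30–17:45.
Latest start in the last window 16:30–17:45 is 17:45 − 30 min = 17:15.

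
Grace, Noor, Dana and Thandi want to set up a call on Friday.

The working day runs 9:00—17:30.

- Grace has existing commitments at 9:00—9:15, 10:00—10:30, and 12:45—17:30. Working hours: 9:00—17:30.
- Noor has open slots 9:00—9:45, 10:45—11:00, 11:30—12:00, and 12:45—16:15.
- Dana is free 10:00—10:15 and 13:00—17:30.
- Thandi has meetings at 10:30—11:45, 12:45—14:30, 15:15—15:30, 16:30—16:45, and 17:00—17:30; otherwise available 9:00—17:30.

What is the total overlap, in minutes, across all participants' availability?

0 minutes

Grace free within 09:00–17:30: 09:15–10:00, 10:30–12:45.
Thandi free within 09:00–17:30: 09:00–10:30, 11:45–12:45, 14:30–15:15, 15:30–16:30, 16:45–17:00.
Grace ∩ Noor: 09:15–09:45, 10:45–11:00, 11:30–12:00.
Grace ∩ Noor ∩ Dana: (none).
Grace ∩ Noor ∩ Dana ∩ Thandi: (none).
Total common minutes: 0.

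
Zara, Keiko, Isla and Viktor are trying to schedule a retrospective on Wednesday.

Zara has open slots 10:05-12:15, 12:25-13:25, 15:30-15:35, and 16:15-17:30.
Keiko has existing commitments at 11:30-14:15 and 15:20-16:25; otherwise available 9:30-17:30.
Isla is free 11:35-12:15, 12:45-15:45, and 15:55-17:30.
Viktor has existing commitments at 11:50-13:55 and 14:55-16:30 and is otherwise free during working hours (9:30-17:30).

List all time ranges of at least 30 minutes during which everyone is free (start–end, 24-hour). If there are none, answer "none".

Keiko free within 09:30–17:30: 09:30–11:30, 14:15–15:20, 16:25–17:30.
Viktor free within 09:30–17:30: 09:30–11:50, 13:55–14:55, 16:30–17:30.
Zara ∩ Keiko: 10:05–11:30, 16:25–17:30.
Zara ∩ Keiko ∩ Isla: 16:25–17:30.
Zara ∩ Keiko ∩ Isla ∩ Viktor: 16:30–17:30.
Windows ≥ 30 min: 16:30–17:30.

16:30–17:30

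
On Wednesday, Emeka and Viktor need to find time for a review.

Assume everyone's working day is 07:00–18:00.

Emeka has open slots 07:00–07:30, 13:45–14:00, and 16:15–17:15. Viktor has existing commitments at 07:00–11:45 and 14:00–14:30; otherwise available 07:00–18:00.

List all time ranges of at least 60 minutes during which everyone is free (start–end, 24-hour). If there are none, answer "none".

Viktor free within 07:00–18:00: 11:45–14:00, 14:30–18:00.
Emeka ∩ Viktor: 13:45–14:00, 16:15–17:15.
Windows ≥ 60 min: 16:15–17:15.

16:15–17:15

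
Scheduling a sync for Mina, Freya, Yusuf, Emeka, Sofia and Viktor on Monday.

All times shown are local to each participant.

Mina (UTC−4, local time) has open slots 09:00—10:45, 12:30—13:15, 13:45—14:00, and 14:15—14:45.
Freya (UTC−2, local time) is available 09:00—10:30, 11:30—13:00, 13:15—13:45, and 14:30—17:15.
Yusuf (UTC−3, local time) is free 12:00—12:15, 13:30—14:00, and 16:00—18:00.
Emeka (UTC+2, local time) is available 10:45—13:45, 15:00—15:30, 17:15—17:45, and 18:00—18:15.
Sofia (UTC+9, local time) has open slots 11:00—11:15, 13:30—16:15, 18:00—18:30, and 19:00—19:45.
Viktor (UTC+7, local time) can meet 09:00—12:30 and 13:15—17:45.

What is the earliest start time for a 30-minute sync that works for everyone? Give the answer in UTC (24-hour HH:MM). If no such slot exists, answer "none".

Mina → UTC: 13:00–14:45, 16:30–17:15, 17:45–18:00, 18:15–18:45.
Freya → UTC: 11:00–12:30, 13:30–15:00, 15:15–15:45, 16:30–19:15.
Yusuf → UTC: 15:00–15:15, 16:30–17:00, 19:00–21:00.
Emeka → UTC: 08:45–11:45, 13:00–13:30, 15:15–15:45, 16:00–16:15.
Sofia → UTC: 02:00–02:15, 04:30–07:15, 09:00–09:30, 10:00–10:45.
Viktor → UTC: 02:00–05:30, 06:15–10:45.
Mina ∩ Freya: 13:30–14:45, 16:30–17:15, 17:45–18:00, 18:15–18:45.
Mina ∩ Freya ∩ Yusuf: 16:30–17:00.
Mina ∩ Freya ∩ Yusuf ∩ Emeka: (none).
Mina ∩ Freya ∩ Yusuf ∩ Emeka ∩ Sofia: (none).
Mina ∩ Freya ∩ Yusuf ∩ Emeka ∩ Sofia ∩ Viktor: (none).
Windows ≥ 30 min: (none).

none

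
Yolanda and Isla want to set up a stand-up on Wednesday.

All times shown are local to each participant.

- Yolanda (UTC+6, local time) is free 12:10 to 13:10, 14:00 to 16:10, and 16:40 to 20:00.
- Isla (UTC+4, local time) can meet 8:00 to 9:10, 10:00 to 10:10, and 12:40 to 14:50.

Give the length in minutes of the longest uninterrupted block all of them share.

Yolanda → UTC: 06:10–07:10, 08:00–10:10, 10:40–14:00.
Isla → UTC: 04:00–05:10, 06:00–06:10, 08:40–10:50.
Yolanda ∩ Isla: 08:40–10:10, 10:40–10:50.
Common window lengths: 90, 10 min; longest is 90.

90 minutes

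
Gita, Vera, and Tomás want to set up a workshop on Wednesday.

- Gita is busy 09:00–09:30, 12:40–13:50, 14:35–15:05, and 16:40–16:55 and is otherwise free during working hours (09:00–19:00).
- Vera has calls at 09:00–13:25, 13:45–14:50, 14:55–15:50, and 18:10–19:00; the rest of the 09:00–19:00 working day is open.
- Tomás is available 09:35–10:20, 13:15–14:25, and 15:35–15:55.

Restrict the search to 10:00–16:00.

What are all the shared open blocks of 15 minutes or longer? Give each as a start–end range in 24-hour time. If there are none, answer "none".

Gita free within 09:00–19:00: 09:30–12:40, 13:50–14:35, 15:05–16:40, 16:55–19:00.
Vera free within 09:00–19:00: 13:25–13:45, 14:50–14:55, 15:50–18:10.
Gita ∩ Vera: 15:50–16:40, 16:55–18:10.
Gita ∩ Vera ∩ Tomás: 15:50–15:55.
Restricted to 10:00–16:00: 15:50–15:55.
Windows ≥ 15 min: (none).

none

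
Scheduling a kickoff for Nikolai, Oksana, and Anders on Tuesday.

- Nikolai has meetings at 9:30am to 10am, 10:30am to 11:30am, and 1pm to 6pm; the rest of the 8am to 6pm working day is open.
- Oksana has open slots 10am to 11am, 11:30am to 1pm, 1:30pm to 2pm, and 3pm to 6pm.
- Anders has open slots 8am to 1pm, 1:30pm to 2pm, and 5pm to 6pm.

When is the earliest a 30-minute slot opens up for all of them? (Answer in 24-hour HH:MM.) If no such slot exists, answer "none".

10:00

Nikolai free within 08:00–18:00: 08:00–09:30, 10:00–10:30, 11:30–13:00.
Nikolai ∩ Oksana: 10:00–10:30, 11:30–13:00.
Nikolai ∩ Oksana ∩ Anders: 10:00–10:30, 11:30–13:00.
Windows ≥ 30 min: 10:00–10:30, 11:30–13:00.
Earliest such window starts at 10:00.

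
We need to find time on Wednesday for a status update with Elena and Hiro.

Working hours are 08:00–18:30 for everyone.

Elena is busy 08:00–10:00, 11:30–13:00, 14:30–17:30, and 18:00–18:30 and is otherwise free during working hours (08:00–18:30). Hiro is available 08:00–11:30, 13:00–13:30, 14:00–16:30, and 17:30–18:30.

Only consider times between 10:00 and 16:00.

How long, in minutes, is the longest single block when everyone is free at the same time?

Elena free within 08:00–18:30: 10:00–11:30, 13:00–14:30, 17:30–18:00.
Elena ∩ Hiro: 10:00–11:30, 13:00–13:30, 14:00–14:30, 17:30–18:00.
Restricted to 10:00–16:00: 10:00–11:30, 13:00–13:30, 14:00–14:30.
Common window lengths: 90, 30, 30 min; longest is 90.

90 minutes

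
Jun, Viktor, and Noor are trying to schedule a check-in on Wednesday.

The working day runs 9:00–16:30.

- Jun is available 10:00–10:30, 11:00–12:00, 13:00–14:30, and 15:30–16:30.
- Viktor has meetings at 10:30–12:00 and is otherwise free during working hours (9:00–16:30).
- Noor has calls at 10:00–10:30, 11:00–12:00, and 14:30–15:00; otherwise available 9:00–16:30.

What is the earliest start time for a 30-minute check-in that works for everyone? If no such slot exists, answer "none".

Viktor free within 09:00–16:30: 09:00–10:30, 12:00–16:30.
Noor free within 09:00–16:30: 09:00–10:00, 10:30–11:00, 12:00–14:30, 15:00–16:30.
Jun ∩ Viktor: 10:00–10:30, 13:00–14:30, 15:30–16:30.
Jun ∩ Viktor ∩ Noor: 13:00–14:30, 15:30–16:30.
Windows ≥ 30 min: 13:00–14:30, 15:30–16:30.
Earliest such window starts at 13:00.

13:00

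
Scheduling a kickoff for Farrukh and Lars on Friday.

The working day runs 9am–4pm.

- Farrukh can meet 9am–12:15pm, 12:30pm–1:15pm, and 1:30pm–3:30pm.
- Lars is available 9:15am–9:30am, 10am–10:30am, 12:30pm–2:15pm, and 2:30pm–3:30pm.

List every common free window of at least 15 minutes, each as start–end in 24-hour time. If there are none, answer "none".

09:15–09:30, 10:00–10:30, 12:30–13:15, 13:30–14:15, 14:30–15:30

Farrukh ∩ Lars: 09:15–09:30, 10:00–10:30, 12:30–13:15, 13:30–14:15, 14:30–15:30.
Windows ≥ 15 min: 09:15–09:30, 10:00–10:30, 12:30–13:15, 13:30–14:15, 14:30–15:30.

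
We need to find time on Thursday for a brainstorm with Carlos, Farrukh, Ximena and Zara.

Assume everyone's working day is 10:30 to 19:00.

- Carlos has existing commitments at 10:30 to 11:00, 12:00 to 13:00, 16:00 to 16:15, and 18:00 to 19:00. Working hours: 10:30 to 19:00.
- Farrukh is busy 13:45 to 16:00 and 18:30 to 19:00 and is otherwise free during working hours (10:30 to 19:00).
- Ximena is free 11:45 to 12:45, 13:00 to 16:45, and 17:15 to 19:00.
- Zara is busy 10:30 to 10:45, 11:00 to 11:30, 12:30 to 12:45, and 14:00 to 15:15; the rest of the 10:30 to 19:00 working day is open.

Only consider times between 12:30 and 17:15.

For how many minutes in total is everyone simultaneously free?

Carlos free within 10:30–19:00: 11:00–12:00, 13:00–16:00, 16:15–18:00.
Farrukh free within 10:30–19:00: 10:30–13:45, 16:00–18:30.
Zara free within 10:30–19:00: 10:45–11:00, 11:30–12:30, 12:45–14:00, 15:15–19:00.
Carlos ∩ Farrukh: 11:00–12:00, 13:00–13:45, 16:15–18:00.
Carlos ∩ Farrukh ∩ Ximena: 11:45–12:00, 13:00–13:45, 16:15–16:45, 17:15–18:00.
Carlos ∩ Farrukh ∩ Ximena ∩ Zara: 11:45–12:00, 13:00–13:45, 16:15–16:45, 17:15–18:00.
Restricted to 12:30–17:15: 13:00–13:45, 16:15–16:45.
Total common minutes: 45 + 30 = 75.

75 minutes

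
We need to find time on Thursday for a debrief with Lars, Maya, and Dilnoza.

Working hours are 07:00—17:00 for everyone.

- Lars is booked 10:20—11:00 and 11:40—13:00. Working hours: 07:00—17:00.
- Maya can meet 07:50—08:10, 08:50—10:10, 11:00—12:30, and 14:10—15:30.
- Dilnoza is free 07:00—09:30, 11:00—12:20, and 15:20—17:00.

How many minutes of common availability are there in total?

Lars free within 07:00–17:00: 07:00–10:20, 11:00–11:40, 13:00–17:00.
Lars ∩ Maya: 07:50–08:10, 08:50–10:10, 11:00–11:40, 14:10–15:30.
Lars ∩ Maya ∩ Dilnoza: 07:50–08:10, 08:50–09:30, 11:00–11:40, 15:20–15:30.
Total common minutes: 20 + 40 + 40 + 10 = 110.

110 minutes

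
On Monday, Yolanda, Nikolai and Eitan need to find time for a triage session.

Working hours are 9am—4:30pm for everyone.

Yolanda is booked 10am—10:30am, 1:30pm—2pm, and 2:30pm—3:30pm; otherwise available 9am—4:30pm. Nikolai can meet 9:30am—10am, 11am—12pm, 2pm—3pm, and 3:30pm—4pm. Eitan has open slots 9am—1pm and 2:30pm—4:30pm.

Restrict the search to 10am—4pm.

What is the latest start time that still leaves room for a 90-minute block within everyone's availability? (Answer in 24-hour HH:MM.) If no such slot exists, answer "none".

none

Yolanda free within 09:00–16:30: 09:00–10:00, 10:30–13:30, 14:00–14:30, 15:30–16:30.
Yolanda ∩ Nikolai: 09:30–10:00, 11:00–12:00, 14:00–14:30, 15:30–16:00.
Yolanda ∩ Nikolai ∩ Eitan: 09:30–10:00, 11:00–12:00, 15:30–16:00.
Restricted to 10:00–16:00: 11:00–12:00, 15:30–16:00.
Windows ≥ 90 min: (none).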